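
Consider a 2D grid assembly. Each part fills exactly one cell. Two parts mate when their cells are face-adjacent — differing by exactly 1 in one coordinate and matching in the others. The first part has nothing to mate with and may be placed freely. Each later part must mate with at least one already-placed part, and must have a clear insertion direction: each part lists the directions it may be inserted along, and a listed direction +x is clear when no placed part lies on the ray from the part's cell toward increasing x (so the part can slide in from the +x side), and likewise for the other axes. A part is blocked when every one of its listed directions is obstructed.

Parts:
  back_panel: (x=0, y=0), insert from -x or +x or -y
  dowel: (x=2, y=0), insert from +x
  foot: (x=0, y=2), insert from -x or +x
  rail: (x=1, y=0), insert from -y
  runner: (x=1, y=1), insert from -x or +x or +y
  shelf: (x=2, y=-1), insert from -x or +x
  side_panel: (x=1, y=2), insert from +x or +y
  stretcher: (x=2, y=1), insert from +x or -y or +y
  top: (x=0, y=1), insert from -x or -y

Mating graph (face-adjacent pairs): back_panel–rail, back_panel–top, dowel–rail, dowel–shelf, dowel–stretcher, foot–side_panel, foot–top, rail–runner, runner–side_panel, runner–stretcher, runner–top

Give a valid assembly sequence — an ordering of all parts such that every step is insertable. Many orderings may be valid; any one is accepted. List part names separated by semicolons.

1. top@(0, 1) [-x clear] — {top}
2. runner@(1, 1) [+x clear] — {runner, top}
3. rail@(1, 0) [-y clear] — {rail, runner, top}
4. dowel@(2, 0) [+x clear] — {dowel, rail, runner, top}
5. foot@(0, 2) [-x clear] — {dowel, foot, rail, runner, top}
6. shelf@(2, -1) [-x clear] — {dowel, foot, rail, runner, shelf, top}
7. side_panel@(1, 2) [+x clear] — {dowel, foot, rail, runner, shelf, side_panel, top}
8. stretcher@(2, 1) [+x clear] — {dowel, foot, rail, runner, shelf, side_panel, stretcher, top}
9. back_panel@(0, 0) [-x clear] — {back_panel, dowel, foot, rail, runner, shelf, side_panel, stretcher, top}

top; runner; rail; dowel; foot; shelf; side_panel; stretcher; back_panel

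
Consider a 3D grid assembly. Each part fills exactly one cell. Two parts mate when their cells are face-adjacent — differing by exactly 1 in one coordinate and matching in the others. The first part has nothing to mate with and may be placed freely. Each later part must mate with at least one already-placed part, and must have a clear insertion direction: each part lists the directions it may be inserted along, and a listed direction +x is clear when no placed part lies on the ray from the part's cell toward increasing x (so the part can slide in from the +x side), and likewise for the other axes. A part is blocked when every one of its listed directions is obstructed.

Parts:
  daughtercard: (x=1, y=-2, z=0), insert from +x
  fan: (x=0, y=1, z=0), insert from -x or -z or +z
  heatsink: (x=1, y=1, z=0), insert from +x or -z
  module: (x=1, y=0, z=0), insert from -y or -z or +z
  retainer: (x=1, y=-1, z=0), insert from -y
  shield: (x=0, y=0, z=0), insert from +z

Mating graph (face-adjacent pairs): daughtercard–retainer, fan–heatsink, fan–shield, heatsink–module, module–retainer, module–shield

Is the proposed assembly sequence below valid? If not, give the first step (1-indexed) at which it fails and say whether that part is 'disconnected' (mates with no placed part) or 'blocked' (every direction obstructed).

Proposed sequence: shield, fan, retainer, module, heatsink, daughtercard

Invalid at step 3 (disconnected)

1. shield@(0, 0, 0) [+z clear] — {shield}
2. fan@(0, 1, 0) [-x clear] — {fan, shield}
3. retainer@(1, -1, 0) — no placed neighbour ⇒ disconnected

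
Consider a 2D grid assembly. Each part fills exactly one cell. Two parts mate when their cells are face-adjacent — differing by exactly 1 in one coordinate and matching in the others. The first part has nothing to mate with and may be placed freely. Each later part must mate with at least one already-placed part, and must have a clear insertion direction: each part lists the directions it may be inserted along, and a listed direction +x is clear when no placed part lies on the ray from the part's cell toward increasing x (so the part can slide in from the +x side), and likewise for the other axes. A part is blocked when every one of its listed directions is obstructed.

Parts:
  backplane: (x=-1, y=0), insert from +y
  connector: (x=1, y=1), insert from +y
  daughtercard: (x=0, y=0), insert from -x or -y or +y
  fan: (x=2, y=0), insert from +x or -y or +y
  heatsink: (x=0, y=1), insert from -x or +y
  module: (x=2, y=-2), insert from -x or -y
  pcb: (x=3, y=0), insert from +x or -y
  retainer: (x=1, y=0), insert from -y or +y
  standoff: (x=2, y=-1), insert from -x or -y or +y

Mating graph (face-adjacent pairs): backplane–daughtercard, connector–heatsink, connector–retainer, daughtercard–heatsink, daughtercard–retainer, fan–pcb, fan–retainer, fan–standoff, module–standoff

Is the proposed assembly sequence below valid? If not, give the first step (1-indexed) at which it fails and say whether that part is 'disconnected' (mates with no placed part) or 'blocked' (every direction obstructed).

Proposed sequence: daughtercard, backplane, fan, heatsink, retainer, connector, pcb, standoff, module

1. daughtercard@(0, 0) [-x clear] — {daughtercard}
2. backplane@(-1, 0) [+y clear] — {backplane, daughtercard}
3. fan@(2, 0) — no placed neighbour ⇒ disconnected

Invalid at step 3 (disconnected)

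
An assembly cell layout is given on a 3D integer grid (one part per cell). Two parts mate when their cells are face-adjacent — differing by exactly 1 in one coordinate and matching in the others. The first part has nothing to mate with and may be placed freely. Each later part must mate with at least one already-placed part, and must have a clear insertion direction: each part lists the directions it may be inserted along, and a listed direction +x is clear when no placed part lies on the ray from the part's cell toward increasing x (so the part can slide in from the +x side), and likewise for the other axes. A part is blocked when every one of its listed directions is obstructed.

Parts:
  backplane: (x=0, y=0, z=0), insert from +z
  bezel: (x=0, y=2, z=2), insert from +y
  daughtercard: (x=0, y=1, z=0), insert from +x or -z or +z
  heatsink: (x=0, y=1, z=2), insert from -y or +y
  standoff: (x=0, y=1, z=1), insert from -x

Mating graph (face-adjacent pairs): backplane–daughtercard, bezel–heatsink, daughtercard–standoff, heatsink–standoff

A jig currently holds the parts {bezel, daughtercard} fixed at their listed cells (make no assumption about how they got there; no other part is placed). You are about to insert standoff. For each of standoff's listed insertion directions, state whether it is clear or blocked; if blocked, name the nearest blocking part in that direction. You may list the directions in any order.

-x: ray from standoff(0, 1, 1) has no placed part ⇒ clear

-x: clear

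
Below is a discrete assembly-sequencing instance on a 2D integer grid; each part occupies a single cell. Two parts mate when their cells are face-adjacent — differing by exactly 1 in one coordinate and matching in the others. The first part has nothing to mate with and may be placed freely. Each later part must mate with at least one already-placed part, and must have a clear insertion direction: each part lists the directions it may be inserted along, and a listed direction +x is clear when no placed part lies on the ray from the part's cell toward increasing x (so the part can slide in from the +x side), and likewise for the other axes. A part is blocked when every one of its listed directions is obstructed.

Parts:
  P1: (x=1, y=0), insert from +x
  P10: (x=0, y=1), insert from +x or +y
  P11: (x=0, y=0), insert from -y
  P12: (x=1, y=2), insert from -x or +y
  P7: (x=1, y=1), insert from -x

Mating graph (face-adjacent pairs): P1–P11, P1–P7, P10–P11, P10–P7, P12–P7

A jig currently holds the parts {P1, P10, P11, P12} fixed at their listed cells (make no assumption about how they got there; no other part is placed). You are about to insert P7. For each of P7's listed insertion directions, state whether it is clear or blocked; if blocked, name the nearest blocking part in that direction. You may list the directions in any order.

-x: blocked by P10

-x: nearest on ray is P10@(0, 1) ⇒ blocked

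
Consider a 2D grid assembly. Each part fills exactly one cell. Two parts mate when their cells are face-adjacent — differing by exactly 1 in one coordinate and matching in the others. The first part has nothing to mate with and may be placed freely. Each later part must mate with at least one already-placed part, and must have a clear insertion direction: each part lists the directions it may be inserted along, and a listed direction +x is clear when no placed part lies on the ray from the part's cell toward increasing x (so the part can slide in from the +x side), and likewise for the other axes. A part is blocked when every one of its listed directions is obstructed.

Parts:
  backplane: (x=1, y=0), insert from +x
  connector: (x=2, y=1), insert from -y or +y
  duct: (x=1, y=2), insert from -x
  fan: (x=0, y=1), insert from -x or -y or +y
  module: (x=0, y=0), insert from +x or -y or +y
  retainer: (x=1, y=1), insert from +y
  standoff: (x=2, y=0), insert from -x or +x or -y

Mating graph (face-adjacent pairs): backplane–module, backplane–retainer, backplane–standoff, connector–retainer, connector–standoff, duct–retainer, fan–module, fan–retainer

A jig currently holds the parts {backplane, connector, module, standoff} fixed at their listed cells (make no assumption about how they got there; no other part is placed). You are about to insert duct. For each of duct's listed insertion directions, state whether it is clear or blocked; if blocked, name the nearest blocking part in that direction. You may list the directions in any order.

-x: clear

-x: ray from duct(1, 2) has no placed part ⇒ clear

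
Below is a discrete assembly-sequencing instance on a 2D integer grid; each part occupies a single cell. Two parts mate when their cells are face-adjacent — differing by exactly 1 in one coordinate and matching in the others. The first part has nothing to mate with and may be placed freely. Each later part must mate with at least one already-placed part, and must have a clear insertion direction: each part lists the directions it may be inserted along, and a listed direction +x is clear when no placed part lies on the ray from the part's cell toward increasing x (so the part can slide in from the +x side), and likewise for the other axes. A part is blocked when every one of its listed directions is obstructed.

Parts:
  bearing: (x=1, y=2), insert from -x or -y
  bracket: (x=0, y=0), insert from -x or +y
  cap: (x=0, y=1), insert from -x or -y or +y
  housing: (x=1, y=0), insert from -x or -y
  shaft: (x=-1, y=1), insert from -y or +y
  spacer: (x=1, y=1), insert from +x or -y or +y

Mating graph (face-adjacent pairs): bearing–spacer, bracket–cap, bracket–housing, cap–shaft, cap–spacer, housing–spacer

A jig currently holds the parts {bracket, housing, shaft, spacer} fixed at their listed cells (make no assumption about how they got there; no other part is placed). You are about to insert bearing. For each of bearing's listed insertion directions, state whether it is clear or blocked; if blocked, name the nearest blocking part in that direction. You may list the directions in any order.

-x: clear; -y: blocked by spacer

-x: ray from bearing(1, 2) has no placed part ⇒ clear
-y: nearest on ray is spacer@(1, 1) ⇒ blocked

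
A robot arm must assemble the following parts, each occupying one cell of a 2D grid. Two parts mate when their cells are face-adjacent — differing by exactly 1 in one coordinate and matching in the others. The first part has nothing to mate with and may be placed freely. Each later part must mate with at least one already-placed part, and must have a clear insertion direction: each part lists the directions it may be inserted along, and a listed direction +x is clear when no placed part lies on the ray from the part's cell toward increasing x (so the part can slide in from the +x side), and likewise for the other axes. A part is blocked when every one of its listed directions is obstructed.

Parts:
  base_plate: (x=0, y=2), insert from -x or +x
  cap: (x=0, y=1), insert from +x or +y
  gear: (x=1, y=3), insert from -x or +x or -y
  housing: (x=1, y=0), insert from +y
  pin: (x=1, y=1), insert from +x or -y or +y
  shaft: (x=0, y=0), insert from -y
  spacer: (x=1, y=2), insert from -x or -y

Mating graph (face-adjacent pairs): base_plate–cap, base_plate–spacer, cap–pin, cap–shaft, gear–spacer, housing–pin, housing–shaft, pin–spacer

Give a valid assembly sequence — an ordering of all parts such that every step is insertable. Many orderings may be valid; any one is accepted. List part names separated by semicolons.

1. housing@(1, 0) [+y clear] — {housing}
2. shaft@(0, 0) [-y clear] — {housing, shaft}
3. pin@(1, 1) [+x clear] — {housing, pin, shaft}
4. spacer@(1, 2) [-x clear] — {housing, pin, shaft, spacer}
5. gear@(1, 3) [-x clear] — {gear, housing, pin, shaft, spacer}
6. cap@(0, 1) [+y clear] — {cap, gear, housing, pin, shaft, spacer}
7. base_plate@(0, 2) [-x clear] — {base_plate, cap, gear, housing, pin, shaft, spacer}

housing; shaft; pin; spacer; gear; cap; base_plate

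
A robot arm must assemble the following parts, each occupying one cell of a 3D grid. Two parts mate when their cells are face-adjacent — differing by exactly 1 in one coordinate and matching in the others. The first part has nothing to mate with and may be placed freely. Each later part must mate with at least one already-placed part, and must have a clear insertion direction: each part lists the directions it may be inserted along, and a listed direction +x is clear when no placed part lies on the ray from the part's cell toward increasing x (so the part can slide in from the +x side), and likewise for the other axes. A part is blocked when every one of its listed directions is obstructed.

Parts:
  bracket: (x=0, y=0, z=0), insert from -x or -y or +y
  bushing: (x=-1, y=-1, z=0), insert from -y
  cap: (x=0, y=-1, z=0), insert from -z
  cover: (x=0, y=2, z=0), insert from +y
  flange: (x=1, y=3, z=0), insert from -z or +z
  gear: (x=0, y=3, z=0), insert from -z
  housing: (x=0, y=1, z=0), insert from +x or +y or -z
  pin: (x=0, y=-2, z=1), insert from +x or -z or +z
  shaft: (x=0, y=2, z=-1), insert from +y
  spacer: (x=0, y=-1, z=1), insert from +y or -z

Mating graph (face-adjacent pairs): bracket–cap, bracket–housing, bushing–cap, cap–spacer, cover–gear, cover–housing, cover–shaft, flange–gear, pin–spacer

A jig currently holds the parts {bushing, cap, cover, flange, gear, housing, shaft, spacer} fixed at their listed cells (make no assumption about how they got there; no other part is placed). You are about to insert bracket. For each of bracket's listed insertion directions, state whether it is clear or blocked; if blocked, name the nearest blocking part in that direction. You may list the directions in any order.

-x: ray from bracket(0, 0, 0) has no placed part ⇒ clear
-y: nearest on ray is cap@(0, -1, 0) ⇒ blocked
+y: nearest on ray is housing@(0, 1, 0) ⇒ blocked

+y: blocked by housing; -x: clear; -y: blocked by cap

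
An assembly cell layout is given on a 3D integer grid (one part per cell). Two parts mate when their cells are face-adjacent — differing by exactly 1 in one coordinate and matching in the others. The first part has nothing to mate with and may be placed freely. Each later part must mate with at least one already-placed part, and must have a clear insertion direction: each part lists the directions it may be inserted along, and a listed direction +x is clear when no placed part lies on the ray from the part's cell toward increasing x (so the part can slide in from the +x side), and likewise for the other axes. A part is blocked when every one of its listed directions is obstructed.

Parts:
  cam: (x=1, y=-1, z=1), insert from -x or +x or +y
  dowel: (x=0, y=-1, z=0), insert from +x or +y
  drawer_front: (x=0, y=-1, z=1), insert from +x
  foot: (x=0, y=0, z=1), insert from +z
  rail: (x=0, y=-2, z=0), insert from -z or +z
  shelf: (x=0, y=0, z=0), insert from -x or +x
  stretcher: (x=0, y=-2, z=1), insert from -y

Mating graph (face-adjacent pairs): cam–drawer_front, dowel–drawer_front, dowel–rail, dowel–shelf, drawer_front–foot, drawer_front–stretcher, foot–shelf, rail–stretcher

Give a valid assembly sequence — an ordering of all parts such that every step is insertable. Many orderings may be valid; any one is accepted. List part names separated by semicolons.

1. shelf@(0, 0, 0) [-x clear] — {shelf}
2. dowel@(0, -1, 0) [+x clear] — {dowel, shelf}
3. drawer_front@(0, -1, 1) [+x clear] — {dowel, drawer_front, shelf}
4. stretcher@(0, -2, 1) [-y clear] — {dowel, drawer_front, shelf, stretcher}
5. cam@(1, -1, 1) [+x clear] — {cam, dowel, drawer_front, shelf, stretcher}
6. rail@(0, -2, 0) [-z clear] — {cam, dowel, drawer_front, rail, shelf, stretcher}
7. foot@(0, 0, 1) [+z clear] — {cam, dowel, drawer_front, foot, rail, shelf, stretcher}

shelf; dowel; drawer_front; stretcher; cam; rail; foot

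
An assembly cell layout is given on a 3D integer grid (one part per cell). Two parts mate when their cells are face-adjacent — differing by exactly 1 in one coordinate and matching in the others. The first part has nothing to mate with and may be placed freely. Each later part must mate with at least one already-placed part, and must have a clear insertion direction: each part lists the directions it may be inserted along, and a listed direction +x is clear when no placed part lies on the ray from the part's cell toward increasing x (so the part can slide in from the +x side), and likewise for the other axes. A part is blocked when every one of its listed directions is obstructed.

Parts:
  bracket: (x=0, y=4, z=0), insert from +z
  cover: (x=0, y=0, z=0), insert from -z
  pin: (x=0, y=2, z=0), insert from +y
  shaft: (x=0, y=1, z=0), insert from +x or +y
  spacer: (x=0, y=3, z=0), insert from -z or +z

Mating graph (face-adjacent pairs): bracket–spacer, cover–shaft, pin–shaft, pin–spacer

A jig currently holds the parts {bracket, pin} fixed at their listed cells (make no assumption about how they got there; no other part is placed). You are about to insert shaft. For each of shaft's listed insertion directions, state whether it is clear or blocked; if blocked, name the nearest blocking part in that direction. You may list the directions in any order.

+x: ray from shaft(0, 1, 0) has no placed part ⇒ clear
+y: nearest on ray is pin@(0, 2, 0) ⇒ blocked

+x: clear; +y: blocked by pin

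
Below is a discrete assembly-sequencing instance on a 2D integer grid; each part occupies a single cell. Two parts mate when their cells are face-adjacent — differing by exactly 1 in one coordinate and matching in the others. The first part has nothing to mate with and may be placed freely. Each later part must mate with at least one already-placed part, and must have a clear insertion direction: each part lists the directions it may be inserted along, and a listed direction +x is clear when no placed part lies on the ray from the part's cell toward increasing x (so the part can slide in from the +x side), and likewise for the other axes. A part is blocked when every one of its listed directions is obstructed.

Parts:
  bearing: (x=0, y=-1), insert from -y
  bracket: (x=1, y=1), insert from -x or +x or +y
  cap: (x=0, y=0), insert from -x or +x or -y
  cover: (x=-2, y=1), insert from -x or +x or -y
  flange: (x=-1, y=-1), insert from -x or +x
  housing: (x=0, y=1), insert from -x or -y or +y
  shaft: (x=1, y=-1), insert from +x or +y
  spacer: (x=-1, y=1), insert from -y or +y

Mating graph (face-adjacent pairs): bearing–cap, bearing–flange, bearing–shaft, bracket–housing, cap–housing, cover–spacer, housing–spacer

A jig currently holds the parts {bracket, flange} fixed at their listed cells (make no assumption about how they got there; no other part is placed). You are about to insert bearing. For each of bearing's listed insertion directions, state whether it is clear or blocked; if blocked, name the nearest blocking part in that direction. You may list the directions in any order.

-y: ray from bearing(0, -1) has no placed part ⇒ clear

-y: clear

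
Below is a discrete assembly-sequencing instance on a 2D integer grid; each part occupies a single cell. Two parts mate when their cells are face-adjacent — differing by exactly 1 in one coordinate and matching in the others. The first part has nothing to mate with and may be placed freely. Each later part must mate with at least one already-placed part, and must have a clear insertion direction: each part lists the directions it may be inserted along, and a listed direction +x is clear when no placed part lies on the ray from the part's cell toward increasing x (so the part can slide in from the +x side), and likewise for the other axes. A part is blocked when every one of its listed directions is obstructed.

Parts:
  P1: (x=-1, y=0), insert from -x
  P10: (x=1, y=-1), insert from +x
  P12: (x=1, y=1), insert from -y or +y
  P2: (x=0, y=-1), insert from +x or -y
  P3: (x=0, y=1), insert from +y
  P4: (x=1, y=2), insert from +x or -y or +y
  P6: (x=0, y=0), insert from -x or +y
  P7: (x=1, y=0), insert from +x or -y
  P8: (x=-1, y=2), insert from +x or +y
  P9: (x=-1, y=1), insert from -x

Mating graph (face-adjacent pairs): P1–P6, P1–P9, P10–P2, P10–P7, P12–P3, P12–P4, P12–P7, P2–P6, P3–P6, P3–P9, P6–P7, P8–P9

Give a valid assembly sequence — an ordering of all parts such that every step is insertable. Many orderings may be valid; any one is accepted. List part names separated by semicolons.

1. P3@(0, 1) [+y clear] — {P3}
2. P9@(-1, 1) [-x clear] — {P3, P9}
3. P12@(1, 1) [-y clear] — {P12, P3, P9}
4. P8@(-1, 2) [+x clear] — {P12, P3, P8, P9}
5. P7@(1, 0) [+x clear] — {P12, P3, P7, P8, P9}
6. P4@(1, 2) [+x clear] — {P12, P3, P4, P7, P8, P9}
7. P6@(0, 0) [-x clear] — {P12, P3, P4, P6, P7, P8, P9}
8. P2@(0, -1) [+x clear] — {P12, P2, P3, P4, P6, P7, P8, P9}
9. P1@(-1, 0) [-x clear] — {P1, P12, P2, P3, P4, P6, P7, P8, P9}
10. P10@(1, -1) [+x clear] — {P1, P10, P12, P2, P3, P4, P6, P7, P8, P9}

P3; P9; P12; P8; P7; P4; P6; P2; P1; P10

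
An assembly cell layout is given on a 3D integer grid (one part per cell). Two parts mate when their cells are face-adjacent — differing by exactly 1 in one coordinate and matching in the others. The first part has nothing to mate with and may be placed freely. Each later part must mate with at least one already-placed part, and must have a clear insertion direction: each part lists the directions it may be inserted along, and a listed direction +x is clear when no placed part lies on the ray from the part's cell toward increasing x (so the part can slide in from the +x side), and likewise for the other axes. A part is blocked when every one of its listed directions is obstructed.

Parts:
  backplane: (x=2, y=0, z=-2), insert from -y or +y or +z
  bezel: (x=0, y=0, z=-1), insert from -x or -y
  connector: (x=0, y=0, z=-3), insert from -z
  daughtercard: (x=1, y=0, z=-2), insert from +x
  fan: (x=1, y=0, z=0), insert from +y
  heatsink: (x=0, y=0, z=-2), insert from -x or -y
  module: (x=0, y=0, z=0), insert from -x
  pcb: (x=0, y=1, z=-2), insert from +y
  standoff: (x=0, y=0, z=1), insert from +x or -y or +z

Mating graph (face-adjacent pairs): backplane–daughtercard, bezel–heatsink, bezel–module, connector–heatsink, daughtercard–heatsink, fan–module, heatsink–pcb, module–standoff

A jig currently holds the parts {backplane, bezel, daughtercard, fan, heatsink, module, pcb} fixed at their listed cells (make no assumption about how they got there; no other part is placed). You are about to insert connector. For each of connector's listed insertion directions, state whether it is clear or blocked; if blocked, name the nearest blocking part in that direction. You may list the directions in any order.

-z: clear

-z: ray from connector(0, 0, -3) has no placed part ⇒ clear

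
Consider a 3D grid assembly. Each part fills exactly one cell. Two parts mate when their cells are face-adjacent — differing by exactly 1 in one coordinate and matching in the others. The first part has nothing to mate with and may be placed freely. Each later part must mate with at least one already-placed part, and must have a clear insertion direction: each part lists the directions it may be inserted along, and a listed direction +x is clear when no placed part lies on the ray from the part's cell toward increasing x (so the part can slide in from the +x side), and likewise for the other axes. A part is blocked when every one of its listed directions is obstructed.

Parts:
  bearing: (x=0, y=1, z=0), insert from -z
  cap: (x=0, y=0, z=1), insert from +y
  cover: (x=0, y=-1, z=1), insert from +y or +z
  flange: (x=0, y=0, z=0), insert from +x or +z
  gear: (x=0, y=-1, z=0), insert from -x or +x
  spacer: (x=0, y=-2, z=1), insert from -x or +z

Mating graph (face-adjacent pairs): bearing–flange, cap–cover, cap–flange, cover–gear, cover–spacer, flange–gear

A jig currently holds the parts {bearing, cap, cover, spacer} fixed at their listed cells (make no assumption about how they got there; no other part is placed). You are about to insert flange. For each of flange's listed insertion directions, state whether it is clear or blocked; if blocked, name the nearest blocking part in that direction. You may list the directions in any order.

+x: clear; +z: blocked by cap

+x: ray from flange(0, 0, 0) has no placed part ⇒ clear
+z: nearest on ray is cap@(0, 0, 1) ⇒ blocked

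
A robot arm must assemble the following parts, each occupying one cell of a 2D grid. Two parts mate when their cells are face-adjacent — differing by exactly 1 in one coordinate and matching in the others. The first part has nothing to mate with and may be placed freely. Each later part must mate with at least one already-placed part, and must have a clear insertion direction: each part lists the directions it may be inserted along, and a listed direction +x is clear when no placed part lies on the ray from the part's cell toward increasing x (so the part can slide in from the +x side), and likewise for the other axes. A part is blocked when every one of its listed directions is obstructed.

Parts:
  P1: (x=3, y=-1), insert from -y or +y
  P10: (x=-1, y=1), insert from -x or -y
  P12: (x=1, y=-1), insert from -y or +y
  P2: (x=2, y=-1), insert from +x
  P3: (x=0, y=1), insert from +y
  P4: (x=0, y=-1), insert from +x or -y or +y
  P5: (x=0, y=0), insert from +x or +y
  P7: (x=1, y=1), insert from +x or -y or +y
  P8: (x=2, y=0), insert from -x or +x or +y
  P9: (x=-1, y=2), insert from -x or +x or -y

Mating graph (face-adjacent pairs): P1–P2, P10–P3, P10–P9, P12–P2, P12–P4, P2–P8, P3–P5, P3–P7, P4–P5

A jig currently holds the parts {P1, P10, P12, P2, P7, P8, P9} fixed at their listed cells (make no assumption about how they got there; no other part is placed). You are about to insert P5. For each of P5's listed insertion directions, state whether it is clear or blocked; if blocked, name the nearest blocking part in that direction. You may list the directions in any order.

+x: nearest on ray is P8@(2, 0) ⇒ blocked
+y: ray from P5(0, 0) has no placed part ⇒ clear

+x: blocked by P8; +y: clear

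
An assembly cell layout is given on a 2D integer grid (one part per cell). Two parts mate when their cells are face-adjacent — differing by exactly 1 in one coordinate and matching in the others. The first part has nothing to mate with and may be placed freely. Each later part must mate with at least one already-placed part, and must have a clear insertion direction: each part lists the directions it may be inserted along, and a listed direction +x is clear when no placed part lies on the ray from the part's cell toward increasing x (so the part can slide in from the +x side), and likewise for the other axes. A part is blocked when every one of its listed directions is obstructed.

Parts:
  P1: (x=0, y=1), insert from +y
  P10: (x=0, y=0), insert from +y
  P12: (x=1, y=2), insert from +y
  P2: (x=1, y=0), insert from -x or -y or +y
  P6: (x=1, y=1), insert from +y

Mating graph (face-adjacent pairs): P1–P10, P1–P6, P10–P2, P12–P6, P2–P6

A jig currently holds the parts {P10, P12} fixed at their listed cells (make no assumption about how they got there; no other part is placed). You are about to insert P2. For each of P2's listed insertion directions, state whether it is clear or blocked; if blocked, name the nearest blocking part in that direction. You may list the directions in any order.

-x: nearest on ray is P10@(0, 0) ⇒ blocked
-y: ray from P2(1, 0) has no placed part ⇒ clear
+y: nearest on ray is P12@(1, 2) ⇒ blocked

+y: blocked by P12; -x: blocked by P10; -y: clear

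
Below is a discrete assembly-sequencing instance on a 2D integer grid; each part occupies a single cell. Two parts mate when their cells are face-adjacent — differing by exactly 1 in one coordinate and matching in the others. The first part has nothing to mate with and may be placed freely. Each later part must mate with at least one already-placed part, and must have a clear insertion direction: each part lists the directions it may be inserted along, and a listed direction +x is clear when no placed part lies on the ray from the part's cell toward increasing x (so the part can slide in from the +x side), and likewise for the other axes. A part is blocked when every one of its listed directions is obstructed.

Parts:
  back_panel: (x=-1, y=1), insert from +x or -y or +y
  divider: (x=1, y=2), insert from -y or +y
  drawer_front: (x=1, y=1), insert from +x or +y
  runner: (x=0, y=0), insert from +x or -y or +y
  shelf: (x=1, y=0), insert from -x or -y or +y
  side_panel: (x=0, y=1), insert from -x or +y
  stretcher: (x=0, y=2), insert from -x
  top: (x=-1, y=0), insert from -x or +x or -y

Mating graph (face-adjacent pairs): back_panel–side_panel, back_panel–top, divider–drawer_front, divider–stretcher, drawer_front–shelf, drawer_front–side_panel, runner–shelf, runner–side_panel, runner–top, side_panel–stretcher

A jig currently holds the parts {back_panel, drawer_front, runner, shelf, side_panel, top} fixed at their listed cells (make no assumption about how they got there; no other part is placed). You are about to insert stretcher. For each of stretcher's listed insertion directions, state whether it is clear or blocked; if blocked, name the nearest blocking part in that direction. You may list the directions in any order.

-x: ray from stretcher(0, 2) has no placed part ⇒ clear

-x: clear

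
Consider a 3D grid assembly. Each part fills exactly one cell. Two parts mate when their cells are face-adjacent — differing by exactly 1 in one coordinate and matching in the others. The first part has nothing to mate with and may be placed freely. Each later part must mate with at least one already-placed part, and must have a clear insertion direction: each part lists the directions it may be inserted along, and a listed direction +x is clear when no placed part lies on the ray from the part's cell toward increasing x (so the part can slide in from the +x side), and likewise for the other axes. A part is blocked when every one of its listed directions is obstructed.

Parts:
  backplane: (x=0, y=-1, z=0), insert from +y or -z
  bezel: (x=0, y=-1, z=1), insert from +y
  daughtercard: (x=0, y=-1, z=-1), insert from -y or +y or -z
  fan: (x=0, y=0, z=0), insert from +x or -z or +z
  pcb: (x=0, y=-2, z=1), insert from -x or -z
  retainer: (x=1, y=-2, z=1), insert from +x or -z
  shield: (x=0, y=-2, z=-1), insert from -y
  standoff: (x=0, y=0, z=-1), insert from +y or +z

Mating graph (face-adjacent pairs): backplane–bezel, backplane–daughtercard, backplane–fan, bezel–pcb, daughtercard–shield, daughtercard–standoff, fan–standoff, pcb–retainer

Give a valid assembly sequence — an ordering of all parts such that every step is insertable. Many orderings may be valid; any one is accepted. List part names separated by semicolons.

1. fan@(0, 0, 0) [+x clear] — {fan}
2. standoff@(0, 0, -1) [+y clear] — {fan, standoff}
3. backplane@(0, -1, 0) [-z clear] — {backplane, fan, standoff}
4. daughtercard@(0, -1, -1) [-y clear] — {backplane, daughtercard, fan, standoff}
5. shield@(0, -2, -1) [-y clear] — {backplane, daughtercard, fan, shield, standoff}
6. bezel@(0, -1, 1) [+y clear] — {backplane, bezel, daughtercard, fan, shield, standoff}
7. pcb@(0, -2, 1) [-x clear] — {backplane, bezel, daughtercard, fan, pcb, shield, standoff}
8. retainer@(1, -2, 1) [+x clear] — {backplane, bezel, daughtercard, fan, pcb, retainer, shield, standoff}

fan; standoff; backplane; daughtercard; shield; bezel; pcb; retainer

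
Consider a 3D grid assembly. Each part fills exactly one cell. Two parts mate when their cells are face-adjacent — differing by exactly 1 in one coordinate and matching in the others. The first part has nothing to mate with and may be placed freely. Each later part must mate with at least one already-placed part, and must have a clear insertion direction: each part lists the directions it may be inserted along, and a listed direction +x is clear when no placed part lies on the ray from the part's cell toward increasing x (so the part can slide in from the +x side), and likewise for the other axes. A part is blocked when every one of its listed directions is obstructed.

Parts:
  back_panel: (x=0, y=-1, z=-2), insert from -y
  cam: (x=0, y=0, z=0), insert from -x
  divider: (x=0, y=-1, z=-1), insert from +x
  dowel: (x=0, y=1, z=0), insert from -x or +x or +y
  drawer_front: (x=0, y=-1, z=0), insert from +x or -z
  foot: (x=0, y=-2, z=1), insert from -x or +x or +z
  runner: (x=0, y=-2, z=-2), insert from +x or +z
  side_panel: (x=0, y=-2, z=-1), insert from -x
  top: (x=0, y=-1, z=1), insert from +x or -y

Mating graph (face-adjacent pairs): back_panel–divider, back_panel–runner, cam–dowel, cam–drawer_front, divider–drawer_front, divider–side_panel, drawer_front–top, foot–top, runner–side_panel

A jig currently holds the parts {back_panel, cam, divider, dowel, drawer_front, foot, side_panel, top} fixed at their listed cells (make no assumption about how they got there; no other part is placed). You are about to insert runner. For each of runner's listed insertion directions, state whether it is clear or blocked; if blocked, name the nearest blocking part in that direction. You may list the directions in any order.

+x: ray from runner(0, -2, -2) has no placed part ⇒ clear
+z: nearest on ray is side_panel@(0, -2, -1) ⇒ blocked

+x: clear; +z: blocked by side_panel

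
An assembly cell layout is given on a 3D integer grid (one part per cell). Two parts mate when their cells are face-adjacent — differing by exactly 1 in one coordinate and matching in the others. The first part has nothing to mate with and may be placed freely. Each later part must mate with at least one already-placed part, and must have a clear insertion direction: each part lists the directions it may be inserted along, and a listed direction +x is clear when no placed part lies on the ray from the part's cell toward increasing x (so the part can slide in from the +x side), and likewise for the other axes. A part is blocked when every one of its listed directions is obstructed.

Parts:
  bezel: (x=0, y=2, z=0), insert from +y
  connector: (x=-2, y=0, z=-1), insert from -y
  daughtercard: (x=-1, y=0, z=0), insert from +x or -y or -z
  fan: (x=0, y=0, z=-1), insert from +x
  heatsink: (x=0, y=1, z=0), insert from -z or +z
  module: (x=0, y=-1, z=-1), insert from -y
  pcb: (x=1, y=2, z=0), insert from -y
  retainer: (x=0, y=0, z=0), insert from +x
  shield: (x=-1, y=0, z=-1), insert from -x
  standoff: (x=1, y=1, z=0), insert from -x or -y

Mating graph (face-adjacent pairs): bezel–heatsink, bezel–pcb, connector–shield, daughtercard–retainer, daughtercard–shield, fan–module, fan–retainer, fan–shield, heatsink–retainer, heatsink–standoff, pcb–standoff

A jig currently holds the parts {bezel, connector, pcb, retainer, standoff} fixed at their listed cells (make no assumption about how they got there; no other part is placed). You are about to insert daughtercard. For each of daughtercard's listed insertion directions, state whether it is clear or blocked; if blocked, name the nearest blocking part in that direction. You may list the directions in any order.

+x: blocked by retainer; -y: clear; -z: clear

+x: nearest on ray is retainer@(0, 0, 0) ⇒ blocked
-y: ray from daughtercard(-1, 0, 0) has no placed part ⇒ clear
-z: ray from daughtercard(-1, 0, 0) has no placed part ⇒ clear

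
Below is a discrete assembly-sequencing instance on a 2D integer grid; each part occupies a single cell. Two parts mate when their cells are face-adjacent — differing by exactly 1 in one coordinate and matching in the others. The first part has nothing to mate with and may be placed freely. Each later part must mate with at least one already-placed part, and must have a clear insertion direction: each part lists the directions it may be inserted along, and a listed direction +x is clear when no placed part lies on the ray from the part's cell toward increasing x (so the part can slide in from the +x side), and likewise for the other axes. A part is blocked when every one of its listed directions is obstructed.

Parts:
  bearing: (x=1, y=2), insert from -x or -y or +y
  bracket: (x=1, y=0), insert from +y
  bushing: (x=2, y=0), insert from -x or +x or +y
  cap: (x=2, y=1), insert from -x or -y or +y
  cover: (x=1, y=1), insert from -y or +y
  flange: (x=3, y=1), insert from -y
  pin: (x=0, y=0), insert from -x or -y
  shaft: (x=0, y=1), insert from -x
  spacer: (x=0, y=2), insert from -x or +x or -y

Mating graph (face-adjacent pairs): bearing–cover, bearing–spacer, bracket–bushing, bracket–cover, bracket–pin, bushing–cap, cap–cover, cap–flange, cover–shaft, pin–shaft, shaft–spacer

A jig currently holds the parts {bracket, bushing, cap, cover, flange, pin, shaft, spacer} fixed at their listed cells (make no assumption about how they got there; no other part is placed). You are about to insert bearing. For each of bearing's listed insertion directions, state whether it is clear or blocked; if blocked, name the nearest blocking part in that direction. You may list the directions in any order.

-x: nearest on ray is spacer@(0, 2) ⇒ blocked
-y: nearest on ray is cover@(1, 1) ⇒ blocked
+y: ray from bearing(1, 2) has no placed part ⇒ clear

+y: clear; -x: blocked by spacer; -y: blocked by cover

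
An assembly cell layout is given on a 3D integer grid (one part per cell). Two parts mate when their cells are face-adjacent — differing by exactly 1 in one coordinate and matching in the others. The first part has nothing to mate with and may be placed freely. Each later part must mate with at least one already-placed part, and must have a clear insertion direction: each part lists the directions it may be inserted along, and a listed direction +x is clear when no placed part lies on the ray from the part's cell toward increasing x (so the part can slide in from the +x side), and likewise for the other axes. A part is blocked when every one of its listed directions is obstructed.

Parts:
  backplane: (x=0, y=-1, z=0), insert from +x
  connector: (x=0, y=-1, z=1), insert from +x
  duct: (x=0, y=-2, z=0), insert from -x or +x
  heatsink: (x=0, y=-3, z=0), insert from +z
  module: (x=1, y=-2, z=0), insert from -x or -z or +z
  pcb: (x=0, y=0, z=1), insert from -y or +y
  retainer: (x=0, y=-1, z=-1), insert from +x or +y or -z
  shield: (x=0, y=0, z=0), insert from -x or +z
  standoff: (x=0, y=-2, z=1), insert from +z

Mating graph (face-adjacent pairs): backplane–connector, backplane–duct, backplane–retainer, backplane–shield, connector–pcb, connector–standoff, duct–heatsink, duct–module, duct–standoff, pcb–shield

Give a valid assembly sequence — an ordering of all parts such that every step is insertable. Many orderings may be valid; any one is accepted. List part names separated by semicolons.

connector; backplane; retainer; shield; duct; heatsink; module; pcb; standoff

1. connector@(0, -1, 1) [+x clear] — {connector}
2. backplane@(0, -1, 0) [+x clear] — {backplane, connector}
3. retainer@(0, -1, -1) [+x clear] — {backplane, connector, retainer}
4. shield@(0, 0, 0) [-x clear] — {backplane, connector, retainer, shield}
5. duct@(0, -2, 0) [-x clear] — {backplane, connector, duct, retainer, shield}
6. heatsink@(0, -3, 0) [+z clear] — {backplane, connector, duct, heatsink, retainer, shield}
7. module@(1, -2, 0) [-z clear] — {backplane, connector, duct, heatsink, module, retainer, shield}
8. pcb@(0, 0, 1) [+y clear] — {backplane, connector, duct, heatsink, module, pcb, retainer, shield}
9. standoff@(0, -2, 1) [+z clear] — {backplane, connector, duct, heatsink, module, pcb, retainer, shield, standoff}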